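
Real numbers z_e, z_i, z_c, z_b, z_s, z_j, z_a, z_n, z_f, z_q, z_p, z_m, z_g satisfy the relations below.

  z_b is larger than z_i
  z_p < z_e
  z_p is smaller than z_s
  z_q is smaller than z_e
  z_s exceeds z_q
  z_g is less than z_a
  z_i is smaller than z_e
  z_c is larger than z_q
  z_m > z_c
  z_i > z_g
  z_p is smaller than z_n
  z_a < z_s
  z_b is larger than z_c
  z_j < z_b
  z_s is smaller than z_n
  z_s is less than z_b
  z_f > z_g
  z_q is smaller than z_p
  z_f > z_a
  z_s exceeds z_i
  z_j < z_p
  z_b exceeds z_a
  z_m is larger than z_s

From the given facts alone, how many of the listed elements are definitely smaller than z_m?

8

The elements the relations force below z_m are z_j, z_g, z_q, z_i, z_p, z_a, z_s, z_c — no chain reaches any other.
That is 8.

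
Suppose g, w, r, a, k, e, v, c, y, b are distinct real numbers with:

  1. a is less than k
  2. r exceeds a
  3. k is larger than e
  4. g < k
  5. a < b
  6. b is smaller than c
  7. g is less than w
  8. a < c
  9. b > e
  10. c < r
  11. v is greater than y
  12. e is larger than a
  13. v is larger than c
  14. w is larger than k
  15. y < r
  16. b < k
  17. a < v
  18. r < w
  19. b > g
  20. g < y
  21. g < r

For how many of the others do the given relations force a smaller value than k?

4

Directly below k: a, e, g, b.
Nothing else is reachable below k; 4 in all.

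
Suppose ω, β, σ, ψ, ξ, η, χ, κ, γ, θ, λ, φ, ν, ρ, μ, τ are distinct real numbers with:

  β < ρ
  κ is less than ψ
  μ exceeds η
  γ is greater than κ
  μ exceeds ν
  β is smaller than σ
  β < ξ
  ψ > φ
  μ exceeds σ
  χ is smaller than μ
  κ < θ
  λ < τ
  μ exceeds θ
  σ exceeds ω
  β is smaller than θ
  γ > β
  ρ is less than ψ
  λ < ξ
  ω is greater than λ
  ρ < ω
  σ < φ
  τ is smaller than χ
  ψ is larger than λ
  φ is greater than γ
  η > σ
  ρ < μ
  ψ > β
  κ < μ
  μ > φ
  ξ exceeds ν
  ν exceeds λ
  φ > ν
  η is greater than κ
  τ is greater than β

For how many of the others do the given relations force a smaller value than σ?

4

The elements the relations force below σ are λ, β, ρ, ω — no chain reaches any other.
That is 4.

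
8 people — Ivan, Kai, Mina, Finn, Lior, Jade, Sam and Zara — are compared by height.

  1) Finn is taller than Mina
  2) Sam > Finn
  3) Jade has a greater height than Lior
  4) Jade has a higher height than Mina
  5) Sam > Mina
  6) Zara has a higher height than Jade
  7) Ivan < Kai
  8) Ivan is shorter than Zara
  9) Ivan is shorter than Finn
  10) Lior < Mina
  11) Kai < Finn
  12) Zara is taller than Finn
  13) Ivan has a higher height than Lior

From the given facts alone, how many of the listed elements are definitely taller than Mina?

The elements the relations force above Mina are Jade, Finn, Zara, Sam — no chain reaches any other.
That is 4.

4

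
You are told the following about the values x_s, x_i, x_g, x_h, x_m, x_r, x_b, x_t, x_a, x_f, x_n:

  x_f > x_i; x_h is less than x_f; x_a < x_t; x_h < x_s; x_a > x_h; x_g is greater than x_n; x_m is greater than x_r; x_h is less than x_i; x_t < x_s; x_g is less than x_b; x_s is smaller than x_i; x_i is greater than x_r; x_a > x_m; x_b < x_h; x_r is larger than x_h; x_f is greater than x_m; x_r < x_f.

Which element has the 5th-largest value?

x_a

Piecing the relations together gives one ordering: x_n < x_g < x_b < x_h < x_r < x_m < x_a < x_t < x_s < x_i < x_f.
Counting 5 from the largest end gives x_a.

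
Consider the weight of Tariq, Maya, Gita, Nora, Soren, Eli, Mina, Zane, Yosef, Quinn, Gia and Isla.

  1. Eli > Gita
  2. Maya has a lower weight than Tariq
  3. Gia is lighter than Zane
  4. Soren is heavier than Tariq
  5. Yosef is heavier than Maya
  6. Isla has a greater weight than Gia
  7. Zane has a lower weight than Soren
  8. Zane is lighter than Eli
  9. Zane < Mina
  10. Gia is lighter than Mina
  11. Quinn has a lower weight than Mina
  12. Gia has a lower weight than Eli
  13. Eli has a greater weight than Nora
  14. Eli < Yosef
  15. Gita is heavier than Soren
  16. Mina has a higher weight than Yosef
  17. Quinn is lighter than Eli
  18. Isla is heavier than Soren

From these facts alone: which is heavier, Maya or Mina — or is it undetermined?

Mina

The relevant relations are Maya < Tariq; Tariq < Soren; Soren < Gita; Gita < Eli; Eli < Yosef; Yosef < Mina.
Chaining these gives Maya < Tariq < Soren < Gita < Eli < Yosef < Mina.
So Mina is heavier.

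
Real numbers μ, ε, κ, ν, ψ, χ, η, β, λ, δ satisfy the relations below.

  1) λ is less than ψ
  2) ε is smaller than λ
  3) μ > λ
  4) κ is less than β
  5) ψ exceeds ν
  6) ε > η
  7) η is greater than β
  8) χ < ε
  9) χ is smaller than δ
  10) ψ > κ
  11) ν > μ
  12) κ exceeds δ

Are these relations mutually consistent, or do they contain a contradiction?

consistent

Every relation is compatible with χ < δ < κ < β < η < ε < λ < μ < ν < ψ; the set is consistent.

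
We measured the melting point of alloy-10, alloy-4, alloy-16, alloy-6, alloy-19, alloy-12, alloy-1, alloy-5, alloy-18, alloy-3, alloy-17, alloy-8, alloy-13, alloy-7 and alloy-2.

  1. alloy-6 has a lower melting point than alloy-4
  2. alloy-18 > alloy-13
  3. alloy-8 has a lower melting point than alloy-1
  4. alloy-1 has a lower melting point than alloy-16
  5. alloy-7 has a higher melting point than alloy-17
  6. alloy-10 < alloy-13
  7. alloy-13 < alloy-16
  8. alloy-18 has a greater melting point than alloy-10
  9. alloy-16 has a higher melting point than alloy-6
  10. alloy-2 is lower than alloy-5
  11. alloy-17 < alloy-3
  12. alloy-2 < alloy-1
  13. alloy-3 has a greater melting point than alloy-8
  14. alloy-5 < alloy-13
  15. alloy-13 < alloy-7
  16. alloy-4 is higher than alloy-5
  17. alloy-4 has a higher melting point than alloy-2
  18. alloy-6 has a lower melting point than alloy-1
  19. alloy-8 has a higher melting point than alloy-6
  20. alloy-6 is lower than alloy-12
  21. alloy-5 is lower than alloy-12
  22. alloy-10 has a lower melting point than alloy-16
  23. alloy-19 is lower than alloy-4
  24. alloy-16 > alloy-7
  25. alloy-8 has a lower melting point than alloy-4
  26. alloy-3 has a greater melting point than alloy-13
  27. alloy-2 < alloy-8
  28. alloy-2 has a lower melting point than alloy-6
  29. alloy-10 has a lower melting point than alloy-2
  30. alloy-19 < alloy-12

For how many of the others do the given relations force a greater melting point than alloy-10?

12

Directly above alloy-10: alloy-2, alloy-13, alloy-18, alloy-16.
One step further: alloy-5, alloy-6, alloy-8, alloy-1, alloy-4, alloy-7, alloy-3 (11 so far).
One step further: alloy-12 (12 so far).
No other element is forced above alloy-10 by the given relations, so the count is 12.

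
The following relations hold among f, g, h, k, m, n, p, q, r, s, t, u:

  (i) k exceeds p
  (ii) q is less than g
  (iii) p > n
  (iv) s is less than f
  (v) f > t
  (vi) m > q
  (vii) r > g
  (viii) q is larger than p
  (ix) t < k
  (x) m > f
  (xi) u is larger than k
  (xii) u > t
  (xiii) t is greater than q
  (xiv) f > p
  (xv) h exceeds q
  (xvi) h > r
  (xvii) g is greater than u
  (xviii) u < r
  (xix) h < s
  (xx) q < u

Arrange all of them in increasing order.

The consecutive links are each given: n < p; p < q; q < t; t < k; k < u; u < g; g < r; r < h; h < s; s < f; f < m.

n < p < q < t < k < u < g < r < h < s < f < m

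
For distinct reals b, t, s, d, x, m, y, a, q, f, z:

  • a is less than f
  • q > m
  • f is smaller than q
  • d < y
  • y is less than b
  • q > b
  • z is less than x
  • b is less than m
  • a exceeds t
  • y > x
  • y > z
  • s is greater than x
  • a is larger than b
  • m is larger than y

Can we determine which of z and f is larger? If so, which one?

f

The relevant relations are z < x; x < y; y < b; b < a; a < f.
Chaining these gives z < x < y < b < a < f.
So f is larger.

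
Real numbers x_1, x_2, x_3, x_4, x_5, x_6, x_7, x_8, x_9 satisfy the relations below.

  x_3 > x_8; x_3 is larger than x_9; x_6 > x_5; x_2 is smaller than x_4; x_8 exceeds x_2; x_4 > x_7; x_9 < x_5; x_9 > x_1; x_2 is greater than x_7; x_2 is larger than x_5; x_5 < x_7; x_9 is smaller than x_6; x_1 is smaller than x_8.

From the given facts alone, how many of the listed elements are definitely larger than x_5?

6

The elements the relations force above x_5 are x_7, x_2, x_4, x_8, x_6, x_3 — no chain reaches any other.
That is 6.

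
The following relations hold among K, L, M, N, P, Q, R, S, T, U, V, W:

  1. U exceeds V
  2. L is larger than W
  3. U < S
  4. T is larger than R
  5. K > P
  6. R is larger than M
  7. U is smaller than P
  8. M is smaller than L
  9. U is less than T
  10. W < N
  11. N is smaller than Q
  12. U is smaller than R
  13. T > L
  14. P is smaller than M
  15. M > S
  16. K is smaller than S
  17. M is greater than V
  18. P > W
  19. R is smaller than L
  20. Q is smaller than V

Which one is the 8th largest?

U

Piecing the relations together gives one ordering: W < N < Q < V < U < P < K < S < M < R < L < T.
Counting 8 from the largest end gives U.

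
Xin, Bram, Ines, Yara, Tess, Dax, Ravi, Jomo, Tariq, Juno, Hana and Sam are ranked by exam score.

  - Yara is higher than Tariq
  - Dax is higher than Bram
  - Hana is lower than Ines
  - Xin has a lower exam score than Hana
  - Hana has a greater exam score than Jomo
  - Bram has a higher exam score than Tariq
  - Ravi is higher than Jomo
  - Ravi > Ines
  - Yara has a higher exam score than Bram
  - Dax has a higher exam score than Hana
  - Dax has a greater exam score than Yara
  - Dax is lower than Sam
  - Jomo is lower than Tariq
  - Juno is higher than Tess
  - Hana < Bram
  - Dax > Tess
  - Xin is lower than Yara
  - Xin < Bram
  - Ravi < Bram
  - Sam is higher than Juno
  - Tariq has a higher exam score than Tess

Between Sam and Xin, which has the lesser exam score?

Xin < Hana < Ines < Ravi < Bram < Dax < Sam, by transitivity through Hana, Ines, Ravi, Bram, Dax.
So Xin < Sam; Xin is the lower of the two.

Xin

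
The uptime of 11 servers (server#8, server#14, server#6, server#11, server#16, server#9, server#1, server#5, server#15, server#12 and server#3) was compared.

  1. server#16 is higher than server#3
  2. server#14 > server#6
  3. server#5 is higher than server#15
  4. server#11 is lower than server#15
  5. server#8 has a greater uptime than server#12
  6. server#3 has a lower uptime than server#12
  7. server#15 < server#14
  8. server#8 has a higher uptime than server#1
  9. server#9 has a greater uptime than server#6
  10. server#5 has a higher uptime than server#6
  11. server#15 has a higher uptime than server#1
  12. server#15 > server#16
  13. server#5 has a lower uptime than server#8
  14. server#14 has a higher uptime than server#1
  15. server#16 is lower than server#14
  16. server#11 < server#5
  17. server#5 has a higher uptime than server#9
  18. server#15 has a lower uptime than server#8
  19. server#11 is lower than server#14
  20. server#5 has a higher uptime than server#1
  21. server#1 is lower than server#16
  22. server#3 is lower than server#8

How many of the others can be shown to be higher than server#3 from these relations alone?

6

From server#3 the given relations immediately reach server#16, server#12, server#8.
From those, server#15, server#14 — 5 in total.
From those, server#5 — 6 in total.
Nothing else is reachable above server#3; 6 in all.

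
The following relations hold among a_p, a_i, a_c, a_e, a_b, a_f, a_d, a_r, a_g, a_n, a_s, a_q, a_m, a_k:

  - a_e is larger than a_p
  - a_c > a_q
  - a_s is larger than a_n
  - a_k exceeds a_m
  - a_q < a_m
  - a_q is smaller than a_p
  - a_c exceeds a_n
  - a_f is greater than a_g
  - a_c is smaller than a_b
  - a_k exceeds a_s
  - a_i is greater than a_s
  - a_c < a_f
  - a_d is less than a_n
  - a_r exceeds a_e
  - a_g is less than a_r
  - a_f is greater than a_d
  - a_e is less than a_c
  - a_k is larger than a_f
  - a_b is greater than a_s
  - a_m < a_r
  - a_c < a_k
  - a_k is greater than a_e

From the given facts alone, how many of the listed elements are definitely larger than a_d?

7

Directly above a_d: a_n, a_f.
One step further: a_s, a_c, a_k (5 so far).
One step further: a_i, a_b (7 so far).
Nothing else is reachable above a_d; 7 in all.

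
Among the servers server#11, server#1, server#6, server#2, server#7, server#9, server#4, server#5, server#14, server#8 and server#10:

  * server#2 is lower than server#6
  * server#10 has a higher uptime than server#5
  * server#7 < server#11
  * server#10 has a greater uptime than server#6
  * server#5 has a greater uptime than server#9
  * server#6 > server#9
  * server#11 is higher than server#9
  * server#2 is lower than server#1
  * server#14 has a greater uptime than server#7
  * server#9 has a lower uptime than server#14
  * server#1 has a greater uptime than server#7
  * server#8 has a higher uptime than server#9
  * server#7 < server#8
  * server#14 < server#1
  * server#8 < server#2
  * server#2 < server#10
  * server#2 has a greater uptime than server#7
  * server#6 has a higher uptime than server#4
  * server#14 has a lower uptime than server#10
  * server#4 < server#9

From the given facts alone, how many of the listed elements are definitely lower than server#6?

From server#6 the given relations immediately reach server#4, server#9, server#2.
From those, server#7, server#8 — 5 in total.
No other element is forced below server#6 by the given relations, so the count is 5.

5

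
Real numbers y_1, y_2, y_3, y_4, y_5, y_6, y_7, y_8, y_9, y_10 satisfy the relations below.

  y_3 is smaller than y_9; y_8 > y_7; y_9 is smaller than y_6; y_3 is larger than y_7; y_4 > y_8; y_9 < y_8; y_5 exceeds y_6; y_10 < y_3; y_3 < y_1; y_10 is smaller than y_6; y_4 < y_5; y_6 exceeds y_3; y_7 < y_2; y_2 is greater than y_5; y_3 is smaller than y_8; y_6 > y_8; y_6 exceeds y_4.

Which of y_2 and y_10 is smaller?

y_10 < y_3 and y_3 < y_9 give y_10 < y_9.
With y_9 < y_8: y_10 < y_3 < y_9 < y_8.
With y_8 < y_4: y_10 < y_3 < y_9 < y_8 < y_4.
Then y_4 < y_6 extends the chain to y_6.
Then y_6 < y_5 extends the chain to y_5.
Then y_5 < y_2 extends the chain to y_2.
So y_10 < y_2; y_10 is the smaller of the two.

y_10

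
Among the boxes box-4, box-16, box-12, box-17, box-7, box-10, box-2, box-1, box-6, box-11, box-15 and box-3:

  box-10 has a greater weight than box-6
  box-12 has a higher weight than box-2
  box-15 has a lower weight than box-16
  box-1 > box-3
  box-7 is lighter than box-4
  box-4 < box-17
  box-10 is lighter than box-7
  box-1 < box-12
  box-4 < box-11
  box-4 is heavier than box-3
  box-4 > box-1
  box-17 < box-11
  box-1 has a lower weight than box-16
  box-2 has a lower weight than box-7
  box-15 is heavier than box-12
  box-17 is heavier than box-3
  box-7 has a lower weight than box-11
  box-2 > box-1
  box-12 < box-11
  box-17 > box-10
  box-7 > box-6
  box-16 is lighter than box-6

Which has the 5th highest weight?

Chaining the given pairs: box-3 < box-1 < box-2 < box-12 < box-15 < box-16 < box-6 < box-10 < box-7 < box-4 < box-17 < box-11.
Counting 5 from the largest end gives box-10.

box-10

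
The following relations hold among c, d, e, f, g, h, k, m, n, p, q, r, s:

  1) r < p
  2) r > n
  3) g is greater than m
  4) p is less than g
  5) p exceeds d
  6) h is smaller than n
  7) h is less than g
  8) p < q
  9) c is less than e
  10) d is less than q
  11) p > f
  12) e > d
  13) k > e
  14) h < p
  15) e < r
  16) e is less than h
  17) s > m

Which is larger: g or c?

c < e and e < h give c < h.
Then h < n extends the chain to n.
Then n < r extends the chain to r.
Then r < p extends the chain to p.
Then p < g extends the chain to g.
So c < g; g is the larger of the two.

g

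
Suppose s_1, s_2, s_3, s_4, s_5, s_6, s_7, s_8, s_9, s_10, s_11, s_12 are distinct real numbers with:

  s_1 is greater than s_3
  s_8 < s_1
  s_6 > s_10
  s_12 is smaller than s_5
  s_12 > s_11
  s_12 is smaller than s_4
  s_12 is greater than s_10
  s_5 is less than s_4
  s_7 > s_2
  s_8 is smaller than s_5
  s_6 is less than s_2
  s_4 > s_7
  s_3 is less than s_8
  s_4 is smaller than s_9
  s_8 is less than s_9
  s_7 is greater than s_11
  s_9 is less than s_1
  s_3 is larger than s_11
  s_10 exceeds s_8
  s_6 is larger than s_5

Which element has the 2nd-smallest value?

Chaining the given pairs: s_11 < s_3 < s_8 < s_10 < s_12 < s_5 < s_6 < s_2 < s_7 < s_4 < s_9 < s_1.
Counting 2 from the smallest end gives s_3.

s_3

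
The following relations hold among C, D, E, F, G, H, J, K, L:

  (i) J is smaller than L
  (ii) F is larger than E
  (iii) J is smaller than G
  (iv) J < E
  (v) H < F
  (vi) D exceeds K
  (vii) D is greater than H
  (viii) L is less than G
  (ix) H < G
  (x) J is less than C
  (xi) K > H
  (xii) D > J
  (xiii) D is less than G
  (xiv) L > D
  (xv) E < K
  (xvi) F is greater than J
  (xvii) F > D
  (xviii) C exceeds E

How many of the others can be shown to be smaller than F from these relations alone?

5

Directly below F: J, H, E, D.
One step further: K (5 so far).
Nothing else is reachable below F; 5 in all.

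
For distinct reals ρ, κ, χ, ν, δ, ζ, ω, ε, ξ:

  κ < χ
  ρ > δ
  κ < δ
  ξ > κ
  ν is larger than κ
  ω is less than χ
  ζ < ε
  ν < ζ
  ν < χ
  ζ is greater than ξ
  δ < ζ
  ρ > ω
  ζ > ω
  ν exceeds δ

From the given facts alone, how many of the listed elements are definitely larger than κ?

7

Directly above κ: δ, ν, ξ, χ.
One step further: ζ, ρ (6 so far).
One step further: ε (7 so far).
No other element is forced above κ by the given relations, so the count is 7.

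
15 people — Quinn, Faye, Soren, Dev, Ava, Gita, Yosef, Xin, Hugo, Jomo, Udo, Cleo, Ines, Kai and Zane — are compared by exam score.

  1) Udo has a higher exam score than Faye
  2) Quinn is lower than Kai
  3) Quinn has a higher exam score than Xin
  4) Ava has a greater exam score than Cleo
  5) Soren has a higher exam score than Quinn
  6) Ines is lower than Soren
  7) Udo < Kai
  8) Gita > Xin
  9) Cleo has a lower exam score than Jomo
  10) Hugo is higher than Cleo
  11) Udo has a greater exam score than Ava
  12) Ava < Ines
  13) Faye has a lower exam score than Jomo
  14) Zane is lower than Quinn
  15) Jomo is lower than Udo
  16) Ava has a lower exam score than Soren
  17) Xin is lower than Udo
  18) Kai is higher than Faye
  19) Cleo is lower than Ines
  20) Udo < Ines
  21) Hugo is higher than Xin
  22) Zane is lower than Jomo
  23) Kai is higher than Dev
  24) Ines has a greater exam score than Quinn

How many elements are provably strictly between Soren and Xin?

The relations place Xin below Soren. An element lies strictly between them when it is forced above Xin and also forced below Soren.
Above Xin: {Gita, Quinn, Hugo, Udo, Ines, Kai}. Below Soren: {Zane, Cleo, Ava, Faye, Quinn, Jomo, Udo, Ines}.
Intersection: {Quinn, Udo, Ines} — 3.

3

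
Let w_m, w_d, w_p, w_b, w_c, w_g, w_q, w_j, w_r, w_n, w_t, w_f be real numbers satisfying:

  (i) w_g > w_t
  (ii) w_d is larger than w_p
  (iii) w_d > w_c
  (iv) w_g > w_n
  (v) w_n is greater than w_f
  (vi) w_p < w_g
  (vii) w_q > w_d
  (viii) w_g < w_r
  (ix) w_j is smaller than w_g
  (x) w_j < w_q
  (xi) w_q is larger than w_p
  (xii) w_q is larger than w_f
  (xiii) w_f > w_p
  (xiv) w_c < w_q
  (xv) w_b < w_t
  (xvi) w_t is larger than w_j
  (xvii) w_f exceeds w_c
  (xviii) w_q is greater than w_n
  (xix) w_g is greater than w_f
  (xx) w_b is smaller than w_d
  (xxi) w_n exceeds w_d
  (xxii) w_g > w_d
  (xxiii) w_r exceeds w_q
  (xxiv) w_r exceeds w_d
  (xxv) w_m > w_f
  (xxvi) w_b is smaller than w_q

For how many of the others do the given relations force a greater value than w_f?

From w_f the given relations immediately reach w_m, w_n, w_g, w_q.
From those, w_r — 5 in total.
No other element is forced above w_f by the given relations, so the count is 5.

5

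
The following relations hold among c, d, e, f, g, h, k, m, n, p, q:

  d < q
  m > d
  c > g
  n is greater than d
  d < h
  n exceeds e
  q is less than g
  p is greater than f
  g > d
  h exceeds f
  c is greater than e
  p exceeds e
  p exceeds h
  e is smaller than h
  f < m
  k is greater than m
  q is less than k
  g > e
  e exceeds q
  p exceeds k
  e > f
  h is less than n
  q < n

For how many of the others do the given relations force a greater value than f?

8

The elements the relations force above f are e, m, g, k, h, p, n, c — no chain reaches any other.
That is 8.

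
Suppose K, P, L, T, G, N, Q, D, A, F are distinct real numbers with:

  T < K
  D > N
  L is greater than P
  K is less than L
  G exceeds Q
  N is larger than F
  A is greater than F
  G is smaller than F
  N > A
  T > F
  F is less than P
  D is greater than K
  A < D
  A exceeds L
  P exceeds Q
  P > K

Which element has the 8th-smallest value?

A

Chaining the given pairs: Q < G < F < T < K < P < L < A < N < D.
The 8th smallest is A.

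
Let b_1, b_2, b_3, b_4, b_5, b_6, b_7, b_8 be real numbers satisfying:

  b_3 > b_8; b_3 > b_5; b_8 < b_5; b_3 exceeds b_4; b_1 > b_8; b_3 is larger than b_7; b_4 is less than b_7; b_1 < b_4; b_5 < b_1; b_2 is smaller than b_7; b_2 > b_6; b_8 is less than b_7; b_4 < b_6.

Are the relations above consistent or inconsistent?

Every relation is compatible with b_8 < b_5 < b_1 < b_4 < b_6 < b_2 < b_7 < b_3; the set is consistent.

consistent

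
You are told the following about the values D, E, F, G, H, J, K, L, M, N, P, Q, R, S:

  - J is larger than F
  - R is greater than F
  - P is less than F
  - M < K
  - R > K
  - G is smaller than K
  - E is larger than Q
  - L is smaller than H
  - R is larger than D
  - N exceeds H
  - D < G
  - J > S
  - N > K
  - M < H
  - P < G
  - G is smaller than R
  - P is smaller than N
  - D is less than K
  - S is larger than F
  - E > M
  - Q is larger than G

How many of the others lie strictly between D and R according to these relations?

2

Chaining upward from D reaches: G, Q, E, K, N.
Chaining downward from R reaches: P, F, M, G, K.
Strictly between D and R are those in both lists: G, K — 2 elements.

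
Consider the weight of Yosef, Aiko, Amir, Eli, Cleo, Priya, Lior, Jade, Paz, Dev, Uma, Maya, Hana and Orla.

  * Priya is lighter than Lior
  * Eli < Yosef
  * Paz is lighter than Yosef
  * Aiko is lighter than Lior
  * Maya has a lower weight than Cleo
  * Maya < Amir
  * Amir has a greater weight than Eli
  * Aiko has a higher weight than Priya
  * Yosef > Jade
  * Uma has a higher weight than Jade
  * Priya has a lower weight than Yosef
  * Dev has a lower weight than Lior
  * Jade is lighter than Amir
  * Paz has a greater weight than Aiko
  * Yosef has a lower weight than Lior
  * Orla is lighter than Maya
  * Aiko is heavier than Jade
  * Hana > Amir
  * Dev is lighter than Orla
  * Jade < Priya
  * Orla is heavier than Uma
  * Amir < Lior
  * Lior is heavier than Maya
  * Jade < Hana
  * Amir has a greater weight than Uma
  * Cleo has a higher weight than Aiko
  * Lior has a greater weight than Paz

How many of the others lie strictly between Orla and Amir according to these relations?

Chaining upward from Orla reaches: Maya, Hana, Cleo, Lior.
Chaining downward from Amir reaches: Jade, Eli, Uma, Dev, Maya.
Strictly between Orla and Amir are those in both lists: Maya — 1 element.

1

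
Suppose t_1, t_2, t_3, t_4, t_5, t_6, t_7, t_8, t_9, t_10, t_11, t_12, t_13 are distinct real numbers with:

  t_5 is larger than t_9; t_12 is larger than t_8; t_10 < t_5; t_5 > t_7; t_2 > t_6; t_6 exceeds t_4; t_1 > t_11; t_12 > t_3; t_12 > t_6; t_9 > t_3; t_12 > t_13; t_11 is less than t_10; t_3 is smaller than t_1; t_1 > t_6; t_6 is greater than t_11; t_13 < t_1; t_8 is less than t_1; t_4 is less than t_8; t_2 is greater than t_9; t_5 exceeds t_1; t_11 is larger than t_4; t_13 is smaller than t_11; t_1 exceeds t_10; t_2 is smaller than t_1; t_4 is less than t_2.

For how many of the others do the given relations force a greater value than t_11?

Directly above t_11: t_6, t_10, t_1.
One step further: t_2, t_12, t_5 (6 so far).
No other element is forced above t_11 by the given relations, so the count is 6.

6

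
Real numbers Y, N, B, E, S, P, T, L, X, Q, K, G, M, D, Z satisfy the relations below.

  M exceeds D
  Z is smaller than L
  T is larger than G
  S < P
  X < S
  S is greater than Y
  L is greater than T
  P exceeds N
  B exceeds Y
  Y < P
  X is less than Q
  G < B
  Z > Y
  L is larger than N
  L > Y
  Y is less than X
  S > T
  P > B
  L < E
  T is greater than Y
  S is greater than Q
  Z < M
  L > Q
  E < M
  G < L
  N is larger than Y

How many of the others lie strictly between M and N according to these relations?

2

Chaining upward from N reaches: L, E, P.
Chaining downward from M reaches: Y, D, G, X, Z, T, Q, L, E.
Strictly between N and M are those in both lists: L, E — 2 elements.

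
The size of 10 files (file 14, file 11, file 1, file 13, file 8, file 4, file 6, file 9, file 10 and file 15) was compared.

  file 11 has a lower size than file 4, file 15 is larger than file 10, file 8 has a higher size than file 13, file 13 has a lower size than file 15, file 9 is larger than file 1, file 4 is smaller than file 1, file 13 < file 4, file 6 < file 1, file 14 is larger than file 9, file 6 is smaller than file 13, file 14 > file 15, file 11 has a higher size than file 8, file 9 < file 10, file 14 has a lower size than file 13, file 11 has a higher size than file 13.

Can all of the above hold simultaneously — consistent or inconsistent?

inconsistent

We have file 14 < file 13 stated directly, yet also file 13 < file 8 < file 11 < file 4 < file 1 < file 9 < file 10 < file 15 < file 14 by chaining the others — so file 13 < file 14. Contradiction.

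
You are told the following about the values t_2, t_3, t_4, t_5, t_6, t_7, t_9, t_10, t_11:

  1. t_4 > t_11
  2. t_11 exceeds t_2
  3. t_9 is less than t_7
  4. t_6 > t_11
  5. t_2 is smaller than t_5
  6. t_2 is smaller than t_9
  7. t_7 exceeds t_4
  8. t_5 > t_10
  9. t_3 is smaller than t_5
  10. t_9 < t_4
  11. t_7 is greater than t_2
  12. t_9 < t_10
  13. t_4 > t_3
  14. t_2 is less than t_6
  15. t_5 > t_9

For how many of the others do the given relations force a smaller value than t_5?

Directly below t_5: t_3, t_2, t_9, t_10.
Nothing else is reachable below t_5; 4 in all.

4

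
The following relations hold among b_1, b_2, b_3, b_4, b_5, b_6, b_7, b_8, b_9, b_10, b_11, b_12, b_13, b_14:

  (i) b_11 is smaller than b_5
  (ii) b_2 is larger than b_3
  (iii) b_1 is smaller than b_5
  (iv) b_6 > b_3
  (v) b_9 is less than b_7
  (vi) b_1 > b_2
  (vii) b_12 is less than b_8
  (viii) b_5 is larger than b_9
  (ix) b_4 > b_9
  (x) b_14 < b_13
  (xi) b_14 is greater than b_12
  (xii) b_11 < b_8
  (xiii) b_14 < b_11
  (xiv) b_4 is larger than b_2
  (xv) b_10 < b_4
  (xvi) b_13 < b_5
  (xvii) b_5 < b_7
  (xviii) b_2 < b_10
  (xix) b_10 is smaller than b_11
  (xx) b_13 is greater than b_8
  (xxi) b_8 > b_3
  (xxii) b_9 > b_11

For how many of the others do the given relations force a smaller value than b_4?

7

From b_4 the given relations immediately reach b_2, b_10, b_9.
From those, b_3, b_11 — 5 in total.
From those, b_14 — 6 in total.
From those, b_12 — 7 in total.
No other element is forced below b_4 by the given relations, so the count is 7.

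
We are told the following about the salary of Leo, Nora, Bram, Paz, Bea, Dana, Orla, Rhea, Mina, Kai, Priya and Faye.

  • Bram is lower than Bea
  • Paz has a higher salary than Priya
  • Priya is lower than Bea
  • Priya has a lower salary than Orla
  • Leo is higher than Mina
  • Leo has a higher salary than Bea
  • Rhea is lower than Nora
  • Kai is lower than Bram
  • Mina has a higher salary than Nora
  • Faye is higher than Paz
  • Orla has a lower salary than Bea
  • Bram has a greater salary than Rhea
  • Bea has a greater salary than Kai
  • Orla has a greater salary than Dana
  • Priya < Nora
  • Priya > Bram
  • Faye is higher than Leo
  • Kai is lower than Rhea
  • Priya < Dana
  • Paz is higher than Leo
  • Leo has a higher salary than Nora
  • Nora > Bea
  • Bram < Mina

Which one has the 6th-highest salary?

Bea

Chaining the given pairs: Kai < Rhea < Bram < Priya < Dana < Orla < Bea < Nora < Mina < Leo < Paz < Faye.
The 6th largest is Bea.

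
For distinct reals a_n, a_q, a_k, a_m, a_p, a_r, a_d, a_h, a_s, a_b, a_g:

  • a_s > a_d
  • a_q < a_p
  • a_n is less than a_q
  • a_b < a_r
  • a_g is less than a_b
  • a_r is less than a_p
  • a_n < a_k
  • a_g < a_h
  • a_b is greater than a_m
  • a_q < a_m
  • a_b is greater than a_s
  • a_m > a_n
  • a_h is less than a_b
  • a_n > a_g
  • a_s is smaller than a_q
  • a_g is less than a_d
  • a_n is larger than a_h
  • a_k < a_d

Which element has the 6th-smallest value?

Chaining the given pairs: a_g < a_h < a_n < a_k < a_d < a_s < a_q < a_m < a_b < a_r < a_p.
The 6th smallest is a_s.

a_s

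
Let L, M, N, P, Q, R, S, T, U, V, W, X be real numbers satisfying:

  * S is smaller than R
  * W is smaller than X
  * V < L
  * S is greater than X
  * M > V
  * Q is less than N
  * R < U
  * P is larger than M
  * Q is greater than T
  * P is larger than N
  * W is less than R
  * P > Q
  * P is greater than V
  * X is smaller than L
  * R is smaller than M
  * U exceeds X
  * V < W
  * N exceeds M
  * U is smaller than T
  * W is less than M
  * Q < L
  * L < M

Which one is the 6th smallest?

The consecutive relations fix a unique order: V < W < X < S < R < U < T < Q < L < M < N < P.
Counting 6 from the smallest end gives U.

U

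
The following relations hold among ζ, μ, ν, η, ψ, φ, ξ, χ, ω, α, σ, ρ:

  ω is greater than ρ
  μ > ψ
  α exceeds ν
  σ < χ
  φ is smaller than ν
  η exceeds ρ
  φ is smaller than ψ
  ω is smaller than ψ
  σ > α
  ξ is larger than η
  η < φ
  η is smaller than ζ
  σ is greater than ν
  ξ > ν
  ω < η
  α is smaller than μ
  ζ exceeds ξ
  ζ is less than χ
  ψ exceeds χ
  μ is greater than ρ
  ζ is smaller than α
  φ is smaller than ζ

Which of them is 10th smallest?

χ

Piecing the relations together gives one ordering: ρ < ω < η < φ < ν < ξ < ζ < α < σ < χ < ψ < μ.
Counting 10 from the smallest end gives χ.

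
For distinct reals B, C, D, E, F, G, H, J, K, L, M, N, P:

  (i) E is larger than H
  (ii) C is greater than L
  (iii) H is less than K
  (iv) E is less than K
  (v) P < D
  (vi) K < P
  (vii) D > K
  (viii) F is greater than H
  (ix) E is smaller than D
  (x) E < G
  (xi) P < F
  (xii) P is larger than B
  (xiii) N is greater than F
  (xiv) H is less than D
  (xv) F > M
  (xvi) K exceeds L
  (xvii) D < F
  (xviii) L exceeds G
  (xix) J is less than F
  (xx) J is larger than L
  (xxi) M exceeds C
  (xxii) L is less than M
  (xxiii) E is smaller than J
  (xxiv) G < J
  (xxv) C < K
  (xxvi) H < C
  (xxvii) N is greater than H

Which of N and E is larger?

N

E < G < L < C < K < P < D < F < N, by transitivity through G, L, C, K, P, D, F.
So E < N; N is the larger of the two.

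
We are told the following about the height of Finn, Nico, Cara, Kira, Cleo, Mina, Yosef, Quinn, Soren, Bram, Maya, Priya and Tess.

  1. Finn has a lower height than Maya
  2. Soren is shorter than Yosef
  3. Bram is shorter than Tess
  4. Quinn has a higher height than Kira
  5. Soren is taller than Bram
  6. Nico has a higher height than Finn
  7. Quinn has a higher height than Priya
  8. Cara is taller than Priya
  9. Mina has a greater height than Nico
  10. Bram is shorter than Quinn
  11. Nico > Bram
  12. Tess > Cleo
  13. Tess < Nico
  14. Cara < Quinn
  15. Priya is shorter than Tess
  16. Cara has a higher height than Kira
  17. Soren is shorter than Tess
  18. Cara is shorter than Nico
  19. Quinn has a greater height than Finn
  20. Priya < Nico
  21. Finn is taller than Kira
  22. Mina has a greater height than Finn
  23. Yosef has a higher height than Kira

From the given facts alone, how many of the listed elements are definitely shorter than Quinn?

From Quinn the given relations immediately reach Bram, Kira, Finn, Priya, Cara.
Nothing else is reachable below Quinn; 5 in all.

5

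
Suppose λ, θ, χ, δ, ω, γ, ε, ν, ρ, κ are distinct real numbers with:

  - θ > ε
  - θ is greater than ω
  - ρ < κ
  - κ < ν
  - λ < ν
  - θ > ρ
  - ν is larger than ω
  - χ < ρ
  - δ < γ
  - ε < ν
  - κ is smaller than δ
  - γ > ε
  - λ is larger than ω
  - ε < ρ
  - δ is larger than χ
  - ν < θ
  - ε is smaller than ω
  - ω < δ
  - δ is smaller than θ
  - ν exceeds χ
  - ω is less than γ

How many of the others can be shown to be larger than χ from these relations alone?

Directly above χ: ρ, ν, δ.
One step further: κ, γ, θ (6 so far).
Nothing else is reachable above χ; 6 in all.

6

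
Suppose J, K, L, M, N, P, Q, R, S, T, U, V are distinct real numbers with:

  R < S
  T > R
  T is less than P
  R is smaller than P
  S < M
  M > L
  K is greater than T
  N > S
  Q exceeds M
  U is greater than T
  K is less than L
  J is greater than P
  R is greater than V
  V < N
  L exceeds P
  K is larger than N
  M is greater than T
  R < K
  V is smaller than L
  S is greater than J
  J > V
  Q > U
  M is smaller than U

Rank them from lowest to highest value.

Each adjacent pair is fixed by a given relation: V < R; R < T; T < P; P < J; J < S; S < N; N < K; K < L; L < M; M < U; U < Q. Chaining them end to end gives the full order.

V < R < T < P < J < S < N < K < L < M < U < Q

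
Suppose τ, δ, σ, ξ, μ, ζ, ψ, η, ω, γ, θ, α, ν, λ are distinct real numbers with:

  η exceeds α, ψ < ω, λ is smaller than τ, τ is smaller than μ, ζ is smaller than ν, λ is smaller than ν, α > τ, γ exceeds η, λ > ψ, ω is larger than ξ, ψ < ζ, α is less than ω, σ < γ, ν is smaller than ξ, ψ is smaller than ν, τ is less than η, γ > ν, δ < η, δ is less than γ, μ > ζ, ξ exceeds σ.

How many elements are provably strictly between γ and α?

1

The relations place α below γ. An element lies strictly between them when it is forced above α and also forced below γ.
Above α: {η, ω}. Below γ: {δ, ψ, λ, ζ, τ, σ, ν, η}.
Intersection: {η} — 1.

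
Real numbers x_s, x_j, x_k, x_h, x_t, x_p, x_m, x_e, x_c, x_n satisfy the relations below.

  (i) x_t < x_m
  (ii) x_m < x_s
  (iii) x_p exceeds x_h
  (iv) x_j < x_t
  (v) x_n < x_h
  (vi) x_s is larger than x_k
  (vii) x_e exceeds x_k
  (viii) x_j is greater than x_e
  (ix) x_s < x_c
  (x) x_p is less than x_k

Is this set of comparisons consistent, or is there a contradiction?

consistent

The single ordering x_n < x_h < x_p < x_k < x_e < x_j < x_t < x_m < x_s < x_c satisfies every listed relation, so no contradiction arises.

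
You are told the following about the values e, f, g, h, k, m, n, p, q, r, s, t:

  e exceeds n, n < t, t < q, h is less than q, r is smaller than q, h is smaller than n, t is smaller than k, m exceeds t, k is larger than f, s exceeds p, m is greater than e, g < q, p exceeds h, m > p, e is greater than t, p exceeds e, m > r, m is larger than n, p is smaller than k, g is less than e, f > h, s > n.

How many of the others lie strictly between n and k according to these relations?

The relations place n below k. An element lies strictly between them when it is forced above n and also forced below k.
Above n: {t, e, p, s, m, q}. Below k: {h, t, g, e, p, f}.
Intersection: {t, e, p} — 3.

3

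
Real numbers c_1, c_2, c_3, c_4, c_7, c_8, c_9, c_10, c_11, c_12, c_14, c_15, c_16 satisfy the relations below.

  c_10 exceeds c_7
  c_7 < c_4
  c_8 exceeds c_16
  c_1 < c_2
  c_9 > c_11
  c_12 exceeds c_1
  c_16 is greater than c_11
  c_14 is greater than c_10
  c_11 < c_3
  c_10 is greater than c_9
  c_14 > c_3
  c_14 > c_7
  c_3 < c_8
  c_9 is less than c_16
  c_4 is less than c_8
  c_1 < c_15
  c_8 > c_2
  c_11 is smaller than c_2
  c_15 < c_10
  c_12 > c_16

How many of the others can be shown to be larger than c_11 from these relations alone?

8

Directly above c_11: c_2, c_9, c_16, c_3.
One step further: c_10, c_8, c_12, c_14 (8 so far).
No other element is forced above c_11 by the given relations, so the count is 8.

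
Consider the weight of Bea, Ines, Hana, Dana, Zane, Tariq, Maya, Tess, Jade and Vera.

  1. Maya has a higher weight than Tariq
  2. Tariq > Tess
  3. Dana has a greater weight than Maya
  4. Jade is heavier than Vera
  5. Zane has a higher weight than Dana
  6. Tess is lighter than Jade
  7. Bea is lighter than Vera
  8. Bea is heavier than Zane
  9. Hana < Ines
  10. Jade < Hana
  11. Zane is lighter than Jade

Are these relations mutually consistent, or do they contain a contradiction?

The single ordering Tess < Tariq < Maya < Dana < Zane < Bea < Vera < Jade < Hana < Ines satisfies every listed relation, so no contradiction arises.

consistent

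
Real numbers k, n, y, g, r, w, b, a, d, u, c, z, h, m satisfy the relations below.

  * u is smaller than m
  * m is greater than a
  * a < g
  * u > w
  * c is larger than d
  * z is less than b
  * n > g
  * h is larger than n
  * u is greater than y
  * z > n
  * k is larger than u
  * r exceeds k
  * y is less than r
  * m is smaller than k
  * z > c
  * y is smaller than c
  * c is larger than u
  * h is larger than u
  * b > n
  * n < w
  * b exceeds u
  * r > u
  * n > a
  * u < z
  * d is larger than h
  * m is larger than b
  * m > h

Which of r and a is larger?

r

The relevant relations are a < g; g < n; n < w; w < u; u < h; h < d; d < c; c < z; z < b; b < m; m < k; k < r.
Chaining these gives a < g < n < w < u < h < d < c < z < b < m < k < r.
So a < r; r is the larger of the two.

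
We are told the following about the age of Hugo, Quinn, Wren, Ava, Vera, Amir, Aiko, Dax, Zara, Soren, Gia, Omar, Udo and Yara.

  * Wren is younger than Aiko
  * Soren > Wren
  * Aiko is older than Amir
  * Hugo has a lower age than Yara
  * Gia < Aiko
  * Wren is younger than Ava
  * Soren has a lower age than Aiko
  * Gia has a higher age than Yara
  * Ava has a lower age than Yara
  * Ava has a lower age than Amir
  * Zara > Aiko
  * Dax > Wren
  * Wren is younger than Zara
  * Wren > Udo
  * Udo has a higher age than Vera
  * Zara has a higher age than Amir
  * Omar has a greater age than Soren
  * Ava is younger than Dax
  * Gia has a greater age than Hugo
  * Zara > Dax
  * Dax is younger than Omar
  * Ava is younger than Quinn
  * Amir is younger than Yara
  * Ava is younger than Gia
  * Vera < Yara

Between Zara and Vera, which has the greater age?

Chaining the given relations: Vera < Udo < Wren < Ava < Amir < Yara < Gia < Aiko < Zara.
So Vera < Zara; Zara is the older of the two.

Zara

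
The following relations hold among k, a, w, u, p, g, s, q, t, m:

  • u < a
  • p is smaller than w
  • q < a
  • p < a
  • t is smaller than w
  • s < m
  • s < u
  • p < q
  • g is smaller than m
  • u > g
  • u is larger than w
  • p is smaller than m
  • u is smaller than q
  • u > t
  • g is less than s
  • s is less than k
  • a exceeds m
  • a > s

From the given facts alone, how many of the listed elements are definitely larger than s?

From s the given relations immediately reach m, k, u, a.
From those, q — 5 in total.
No other element is forced above s by the given relations, so the count is 5.

5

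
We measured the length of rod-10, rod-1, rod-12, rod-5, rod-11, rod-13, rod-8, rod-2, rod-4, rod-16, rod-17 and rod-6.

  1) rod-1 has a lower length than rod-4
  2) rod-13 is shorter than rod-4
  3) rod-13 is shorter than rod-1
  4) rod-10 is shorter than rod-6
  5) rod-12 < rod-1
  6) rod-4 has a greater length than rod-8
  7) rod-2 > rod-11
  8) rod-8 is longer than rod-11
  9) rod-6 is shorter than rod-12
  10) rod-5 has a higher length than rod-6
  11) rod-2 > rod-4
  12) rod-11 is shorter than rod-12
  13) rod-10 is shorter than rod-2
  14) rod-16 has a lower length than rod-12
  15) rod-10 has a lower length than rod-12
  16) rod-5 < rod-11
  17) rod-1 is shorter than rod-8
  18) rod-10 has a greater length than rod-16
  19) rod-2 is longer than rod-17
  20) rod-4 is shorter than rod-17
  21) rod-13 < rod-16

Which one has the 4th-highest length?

rod-8

Piecing the relations together gives one ordering: rod-13 < rod-16 < rod-10 < rod-6 < rod-5 < rod-11 < rod-12 < rod-1 < rod-8 < rod-4 < rod-17 < rod-2.
Counting 4 from the largest end gives rod-8.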